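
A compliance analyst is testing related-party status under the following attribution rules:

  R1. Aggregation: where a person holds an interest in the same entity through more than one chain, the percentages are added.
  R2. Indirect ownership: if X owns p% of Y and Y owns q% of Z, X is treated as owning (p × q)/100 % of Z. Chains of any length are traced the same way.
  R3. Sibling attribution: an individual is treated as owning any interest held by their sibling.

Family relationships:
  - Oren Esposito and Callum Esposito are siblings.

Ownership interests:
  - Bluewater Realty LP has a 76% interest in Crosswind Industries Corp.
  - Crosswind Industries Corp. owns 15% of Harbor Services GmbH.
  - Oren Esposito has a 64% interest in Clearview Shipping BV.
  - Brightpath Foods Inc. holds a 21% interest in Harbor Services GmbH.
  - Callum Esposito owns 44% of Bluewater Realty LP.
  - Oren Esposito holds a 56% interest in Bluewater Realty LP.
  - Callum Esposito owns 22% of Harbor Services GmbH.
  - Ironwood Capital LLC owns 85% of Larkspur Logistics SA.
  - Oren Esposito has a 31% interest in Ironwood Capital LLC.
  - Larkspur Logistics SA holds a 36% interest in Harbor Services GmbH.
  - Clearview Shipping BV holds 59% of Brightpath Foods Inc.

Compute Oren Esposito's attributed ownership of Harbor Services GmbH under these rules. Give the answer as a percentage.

50.8156%

By sibling attribution (R3), Oren Esposito is treated as also owning Callum Esposito's interest in Bluewater Realty LP, giving 56% + 44% = 100%.
By sibling attribution (R3), Oren Esposito is treated as owning Callum Esposito's 22% interest in Harbor Services GmbH.
Chain via Bluewater Realty LP → Crosswind Industries Corp. (R2): 100% × 76% × 15% = 11.4% of Harbor Services GmbH.
Chain via Ironwood Capital LLC → Larkspur Logistics SA (R2): 31% × 85% × 36% = 9.486% of Harbor Services GmbH.
Chain via Clearview Shipping BV → Brightpath Foods Inc. (R2): 64% × 59% × 21% = 7.9296% of Harbor Services GmbH.
Direct interest in Harbor Services GmbH: 22%.
Aggregating (R1): 11.4% + 9.486% + 7.9296% + 22% = 50.8156%.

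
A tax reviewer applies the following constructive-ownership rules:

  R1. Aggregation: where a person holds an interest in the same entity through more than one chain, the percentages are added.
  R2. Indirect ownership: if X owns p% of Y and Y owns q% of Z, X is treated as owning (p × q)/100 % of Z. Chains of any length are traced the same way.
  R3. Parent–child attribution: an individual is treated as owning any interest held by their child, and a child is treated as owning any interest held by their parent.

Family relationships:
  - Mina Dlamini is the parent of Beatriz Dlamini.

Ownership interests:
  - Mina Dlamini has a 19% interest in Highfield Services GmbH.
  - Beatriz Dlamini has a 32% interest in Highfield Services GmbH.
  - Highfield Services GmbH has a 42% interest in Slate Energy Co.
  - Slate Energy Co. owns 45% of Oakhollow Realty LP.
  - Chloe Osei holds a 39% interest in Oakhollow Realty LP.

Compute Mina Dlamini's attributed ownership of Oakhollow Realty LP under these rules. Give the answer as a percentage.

9.639%

By parent–child attribution (R3), Mina Dlamini is treated as also owning Beatriz Dlamini's interest in Highfield Services GmbH, giving 19% + 32% = 51%.
Chain via Highfield Services GmbH → Slate Energy Co. (R2): 51% × 42% × 45% = 9.639% of Oakhollow Realty LP.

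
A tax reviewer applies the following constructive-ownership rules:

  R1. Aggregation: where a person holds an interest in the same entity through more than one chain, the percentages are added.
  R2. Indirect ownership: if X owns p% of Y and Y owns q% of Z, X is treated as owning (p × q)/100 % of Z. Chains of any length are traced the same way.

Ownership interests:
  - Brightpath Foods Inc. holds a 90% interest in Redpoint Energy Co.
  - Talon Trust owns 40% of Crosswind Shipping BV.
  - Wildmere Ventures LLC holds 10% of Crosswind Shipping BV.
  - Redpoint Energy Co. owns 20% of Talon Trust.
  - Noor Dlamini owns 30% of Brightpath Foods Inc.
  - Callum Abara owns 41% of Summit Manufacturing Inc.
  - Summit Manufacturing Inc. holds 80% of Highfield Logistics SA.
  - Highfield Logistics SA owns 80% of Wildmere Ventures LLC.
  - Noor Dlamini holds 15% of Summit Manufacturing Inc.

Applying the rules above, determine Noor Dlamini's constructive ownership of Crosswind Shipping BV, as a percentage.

Chain via Summit Manufacturing Inc. → Highfield Logistics SA → Wildmere Ventures LLC (R2): 15% × 80% × 80% × 10% = 0.96% of Crosswind Shipping BV.
Chain via Brightpath Foods Inc. → Redpoint Energy Co. → Talon Trust (R2): 30% × 90% × 20% × 40% = 2.16% of Crosswind Shipping BV.
Aggregating (R1): 0.96% + 2.16% = 3.12%.

3.12%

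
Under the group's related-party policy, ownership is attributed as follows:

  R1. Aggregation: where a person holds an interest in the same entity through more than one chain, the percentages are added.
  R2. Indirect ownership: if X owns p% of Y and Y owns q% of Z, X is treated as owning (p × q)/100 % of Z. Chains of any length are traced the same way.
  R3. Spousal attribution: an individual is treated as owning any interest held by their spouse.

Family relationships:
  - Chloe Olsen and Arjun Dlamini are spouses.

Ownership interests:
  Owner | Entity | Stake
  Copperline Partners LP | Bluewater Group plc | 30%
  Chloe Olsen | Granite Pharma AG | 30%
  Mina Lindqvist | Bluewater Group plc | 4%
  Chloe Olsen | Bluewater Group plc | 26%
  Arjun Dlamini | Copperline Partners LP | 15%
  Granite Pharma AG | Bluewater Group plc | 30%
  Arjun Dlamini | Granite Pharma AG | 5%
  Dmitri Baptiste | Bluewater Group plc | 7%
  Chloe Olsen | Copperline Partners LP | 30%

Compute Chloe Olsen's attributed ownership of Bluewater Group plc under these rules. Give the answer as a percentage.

By spousal attribution (R3), Chloe Olsen is treated as also owning Arjun Dlamini's interest in Granite Pharma AG, giving 30% + 5% = 35%.
By spousal attribution (R3), Chloe Olsen is treated as also owning Arjun Dlamini's interest in Copperline Partners LP, giving 30% + 15% = 45%.
Chain via Granite Pharma AG (R2): 35% × 30% = 10.5% of Bluewater Group plc.
Chain via Copperline Partners LP (R2): 45% × 30% = 13.5% of Bluewater Group plc.
Direct interest in Bluewater Group plc: 26%.
Aggregating (R1): 10.5% + 13.5% + 26% = 50%.

50%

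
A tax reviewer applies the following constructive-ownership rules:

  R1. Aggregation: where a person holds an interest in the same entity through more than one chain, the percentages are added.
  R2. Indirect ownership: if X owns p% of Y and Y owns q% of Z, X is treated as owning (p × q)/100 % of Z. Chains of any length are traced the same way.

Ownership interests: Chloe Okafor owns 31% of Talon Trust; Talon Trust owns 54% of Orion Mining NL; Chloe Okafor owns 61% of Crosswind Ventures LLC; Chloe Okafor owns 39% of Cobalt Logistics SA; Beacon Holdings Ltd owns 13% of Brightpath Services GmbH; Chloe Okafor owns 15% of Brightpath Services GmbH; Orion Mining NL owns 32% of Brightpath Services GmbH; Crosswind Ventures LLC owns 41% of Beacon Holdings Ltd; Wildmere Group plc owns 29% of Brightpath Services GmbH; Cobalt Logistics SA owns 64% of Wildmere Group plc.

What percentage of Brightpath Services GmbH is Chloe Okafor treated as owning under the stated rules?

30.8465%

Chain via Talon Trust → Orion Mining NL (R2): 31% × 54% × 32% = 5.3568% of Brightpath Services GmbH.
Chain via Cobalt Logistics SA → Wildmere Group plc (R2): 39% × 64% × 29% = 7.2384% of Brightpath Services GmbH.
Chain via Crosswind Ventures LLC → Beacon Holdings Ltd (R2): 61% × 41% × 13% = 3.2513% of Brightpath Services GmbH.
Direct interest in Brightpath Services GmbH: 15%.
Aggregating (R1): 5.3568% + 7.2384% + 3.2513% + 15% = 30.8465%.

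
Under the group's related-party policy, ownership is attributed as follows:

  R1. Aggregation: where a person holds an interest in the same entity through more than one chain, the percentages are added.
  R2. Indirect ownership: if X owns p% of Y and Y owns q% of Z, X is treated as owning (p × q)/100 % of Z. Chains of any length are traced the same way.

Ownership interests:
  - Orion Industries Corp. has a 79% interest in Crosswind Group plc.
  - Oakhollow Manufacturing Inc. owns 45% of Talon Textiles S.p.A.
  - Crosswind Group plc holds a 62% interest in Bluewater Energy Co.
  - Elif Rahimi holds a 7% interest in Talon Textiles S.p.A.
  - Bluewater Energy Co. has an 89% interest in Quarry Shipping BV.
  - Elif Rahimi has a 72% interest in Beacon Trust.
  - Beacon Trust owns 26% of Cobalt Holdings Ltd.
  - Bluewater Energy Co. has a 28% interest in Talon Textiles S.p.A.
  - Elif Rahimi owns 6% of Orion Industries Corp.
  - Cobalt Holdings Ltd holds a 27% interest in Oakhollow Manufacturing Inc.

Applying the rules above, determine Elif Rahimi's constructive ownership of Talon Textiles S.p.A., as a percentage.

Chain via Beacon Trust → Cobalt Holdings Ltd → Oakhollow Manufacturing Inc. (R2): 72% × 26% × 27% × 45% = 2.27448% of Talon Textiles S.p.A.
Chain via Orion Industries Corp. → Crosswind Group plc → Bluewater Energy Co. (R2): 6% × 79% × 62% × 28% = 0.822864% of Talon Textiles S.p.A.
Direct interest in Talon Textiles S.p.A: 7%.
Aggregating (R1): 2.27448% + 0.822864% + 7% = 10.097344%.

10.097344%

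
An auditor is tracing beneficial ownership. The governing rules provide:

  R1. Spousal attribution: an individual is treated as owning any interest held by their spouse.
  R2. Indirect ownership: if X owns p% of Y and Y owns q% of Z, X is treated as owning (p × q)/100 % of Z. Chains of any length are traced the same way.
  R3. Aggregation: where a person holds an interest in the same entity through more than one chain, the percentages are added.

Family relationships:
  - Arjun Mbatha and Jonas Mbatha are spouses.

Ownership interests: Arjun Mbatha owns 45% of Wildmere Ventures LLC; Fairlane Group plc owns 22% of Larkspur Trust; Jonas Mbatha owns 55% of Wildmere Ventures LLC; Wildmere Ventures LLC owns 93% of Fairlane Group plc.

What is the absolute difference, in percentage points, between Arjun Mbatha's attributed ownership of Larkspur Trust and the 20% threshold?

0.46

By spousal attribution (R1), Arjun Mbatha is treated as also owning Jonas Mbatha's interest in Wildmere Ventures LLC, giving 45% + 55% = 100%.
Chain via Wildmere Ventures LLC → Fairlane Group plc (R2): 100% × 93% × 22% = 20.46% of Larkspur Trust.
20.46% exceeds the 20% threshold by 0.46 percentage points.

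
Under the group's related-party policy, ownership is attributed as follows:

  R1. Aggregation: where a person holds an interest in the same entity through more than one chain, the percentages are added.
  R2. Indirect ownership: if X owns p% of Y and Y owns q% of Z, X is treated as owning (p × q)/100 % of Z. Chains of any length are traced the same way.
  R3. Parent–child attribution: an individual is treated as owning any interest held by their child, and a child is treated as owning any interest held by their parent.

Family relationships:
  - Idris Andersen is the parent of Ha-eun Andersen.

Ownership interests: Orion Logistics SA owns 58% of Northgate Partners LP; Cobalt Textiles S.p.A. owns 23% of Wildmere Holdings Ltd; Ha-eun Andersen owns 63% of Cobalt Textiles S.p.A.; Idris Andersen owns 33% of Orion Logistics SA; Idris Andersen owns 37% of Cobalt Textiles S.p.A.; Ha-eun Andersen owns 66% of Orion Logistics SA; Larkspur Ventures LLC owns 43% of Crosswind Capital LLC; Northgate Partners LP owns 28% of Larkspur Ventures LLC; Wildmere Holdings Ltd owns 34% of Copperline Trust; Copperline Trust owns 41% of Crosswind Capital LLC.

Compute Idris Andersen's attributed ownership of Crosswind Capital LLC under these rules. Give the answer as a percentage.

By parent–child attribution (R3), Idris Andersen is treated as also owning Ha-eun Andersen's interest in Orion Logistics SA, giving 33% + 66% = 99%.
By parent–child attribution (R3), Idris Andersen is treated as also owning Ha-eun Andersen's interest in Cobalt Textiles S.p.A, giving 37% + 63% = 100%.
Chain via Orion Logistics SA → Northgate Partners LP → Larkspur Ventures LLC (R2): 99% × 58% × 28% × 43% = 6.913368% of Crosswind Capital LLC.
Chain via Cobalt Textiles S.p.A. → Wildmere Holdings Ltd → Copperline Trust (R2): 100% × 23% × 34% × 41% = 3.2062% of Crosswind Capital LLC.
Aggregating (R1): 6.913368% + 3.2062% = 10.119568%.

10.119568%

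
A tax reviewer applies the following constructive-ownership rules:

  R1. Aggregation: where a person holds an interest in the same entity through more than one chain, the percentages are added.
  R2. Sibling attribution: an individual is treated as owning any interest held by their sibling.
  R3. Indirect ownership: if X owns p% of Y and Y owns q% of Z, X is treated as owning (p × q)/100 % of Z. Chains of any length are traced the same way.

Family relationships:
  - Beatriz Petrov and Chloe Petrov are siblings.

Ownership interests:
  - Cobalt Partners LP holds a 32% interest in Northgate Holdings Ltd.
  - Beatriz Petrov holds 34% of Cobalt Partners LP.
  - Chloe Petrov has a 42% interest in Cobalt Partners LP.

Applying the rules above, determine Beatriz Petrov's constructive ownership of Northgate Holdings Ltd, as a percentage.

24.32%

By sibling attribution (R2), Beatriz Petrov is treated as also owning Chloe Petrov's interest in Cobalt Partners LP, giving 34% + 42% = 76%.
Chain via Cobalt Partners LP (R3): 76% × 32% = 24.32% of Northgate Holdings Ltd.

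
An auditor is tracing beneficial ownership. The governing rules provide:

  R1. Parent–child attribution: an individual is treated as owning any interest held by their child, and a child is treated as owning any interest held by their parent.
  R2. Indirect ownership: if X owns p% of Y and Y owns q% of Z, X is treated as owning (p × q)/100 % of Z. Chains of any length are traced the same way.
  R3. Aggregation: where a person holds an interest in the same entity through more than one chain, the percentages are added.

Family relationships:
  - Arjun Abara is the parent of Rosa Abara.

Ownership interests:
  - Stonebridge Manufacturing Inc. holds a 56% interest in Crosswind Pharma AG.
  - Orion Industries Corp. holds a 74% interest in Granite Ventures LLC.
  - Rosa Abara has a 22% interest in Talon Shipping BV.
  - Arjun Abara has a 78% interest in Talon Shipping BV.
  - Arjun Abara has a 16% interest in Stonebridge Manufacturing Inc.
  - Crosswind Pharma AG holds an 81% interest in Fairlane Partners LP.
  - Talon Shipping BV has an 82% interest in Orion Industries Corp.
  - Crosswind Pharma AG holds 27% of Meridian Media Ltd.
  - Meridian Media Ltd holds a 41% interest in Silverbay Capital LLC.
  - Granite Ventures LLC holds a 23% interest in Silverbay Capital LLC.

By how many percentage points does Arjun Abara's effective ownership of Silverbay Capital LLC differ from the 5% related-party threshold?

9.948272

By parent–child attribution (R1), Arjun Abara is treated as also owning Rosa Abara's interest in Talon Shipping BV, giving 78% + 22% = 100%.
Chain via Stonebridge Manufacturing Inc. → Crosswind Pharma AG → Meridian Media Ltd (R2): 16% × 56% × 27% × 41% = 0.991872% of Silverbay Capital LLC.
Chain via Talon Shipping BV → Orion Industries Corp. → Granite Ventures LLC (R2): 100% × 82% × 74% × 23% = 13.9564% of Silverbay Capital LLC.
Aggregating (R3): 0.991872% + 13.9564% = 14.948272%.
14.948272% exceeds the 5% threshold by 9.948272 percentage points.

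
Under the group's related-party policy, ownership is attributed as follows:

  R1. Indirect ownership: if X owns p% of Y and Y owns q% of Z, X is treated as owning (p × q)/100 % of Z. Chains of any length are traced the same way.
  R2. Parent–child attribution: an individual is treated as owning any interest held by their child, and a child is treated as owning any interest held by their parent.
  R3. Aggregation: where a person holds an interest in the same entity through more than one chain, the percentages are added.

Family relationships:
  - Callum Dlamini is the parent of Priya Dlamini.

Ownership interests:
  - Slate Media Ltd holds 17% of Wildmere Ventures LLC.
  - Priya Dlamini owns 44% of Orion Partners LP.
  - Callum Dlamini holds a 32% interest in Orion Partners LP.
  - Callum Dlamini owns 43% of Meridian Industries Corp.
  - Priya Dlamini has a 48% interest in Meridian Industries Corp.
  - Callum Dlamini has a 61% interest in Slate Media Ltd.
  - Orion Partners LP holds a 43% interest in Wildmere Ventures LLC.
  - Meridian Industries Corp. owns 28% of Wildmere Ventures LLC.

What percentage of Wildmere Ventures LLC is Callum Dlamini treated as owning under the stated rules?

68.53%

By parent–child attribution (R2), Callum Dlamini is treated as also owning Priya Dlamini's interest in Meridian Industries Corp, giving 43% + 48% = 91%.
By parent–child attribution (R2), Callum Dlamini is treated as also owning Priya Dlamini's interest in Orion Partners LP, giving 32% + 44% = 76%.
Chain via Meridian Industries Corp. (R1): 91% × 28% = 25.48% of Wildmere Ventures LLC.
Chain via Slate Media Ltd (R1): 61% × 17% = 10.37% of Wildmere Ventures LLC.
Chain via Orion Partners LP (R1): 76% × 43% = 32.68% of Wildmere Ventures LLC.
Aggregating (R3): 25.48% + 10.37% + 32.68% = 68.53%.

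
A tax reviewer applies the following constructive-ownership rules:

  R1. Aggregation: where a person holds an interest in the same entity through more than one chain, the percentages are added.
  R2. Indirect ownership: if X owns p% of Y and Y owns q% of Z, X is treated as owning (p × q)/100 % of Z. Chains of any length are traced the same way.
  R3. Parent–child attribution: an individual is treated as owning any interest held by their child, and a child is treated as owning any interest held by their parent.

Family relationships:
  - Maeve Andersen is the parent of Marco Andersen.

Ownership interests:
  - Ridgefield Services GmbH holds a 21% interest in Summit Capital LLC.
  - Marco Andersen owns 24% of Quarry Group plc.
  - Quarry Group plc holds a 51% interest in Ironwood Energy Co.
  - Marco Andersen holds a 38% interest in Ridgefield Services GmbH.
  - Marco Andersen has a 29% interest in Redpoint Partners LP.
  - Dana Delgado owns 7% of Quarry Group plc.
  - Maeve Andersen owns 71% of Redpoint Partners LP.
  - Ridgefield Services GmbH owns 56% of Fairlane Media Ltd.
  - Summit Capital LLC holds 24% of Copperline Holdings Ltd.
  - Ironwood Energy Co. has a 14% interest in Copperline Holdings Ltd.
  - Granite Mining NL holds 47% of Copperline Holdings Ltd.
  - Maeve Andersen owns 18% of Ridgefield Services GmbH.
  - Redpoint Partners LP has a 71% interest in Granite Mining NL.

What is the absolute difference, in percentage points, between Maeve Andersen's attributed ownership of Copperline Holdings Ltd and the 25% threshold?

12.906

By parent–child attribution (R3), Maeve Andersen is treated as also owning Marco Andersen's interest in Ridgefield Services GmbH, giving 18% + 38% = 56%.
By parent–child attribution (R3), Maeve Andersen is treated as also owning Marco Andersen's interest in Redpoint Partners LP, giving 71% + 29% = 100%.
By parent–child attribution (R3), Maeve Andersen is treated as owning Marco Andersen's 24% interest in Quarry Group plc.
Chain via Ridgefield Services GmbH → Summit Capital LLC (R2): 56% × 21% × 24% = 2.8224% of Copperline Holdings Ltd.
Chain via Redpoint Partners LP → Granite Mining NL (R2): 100% × 71% × 47% = 33.37% of Copperline Holdings Ltd.
Chain via Quarry Group plc → Ironwood Energy Co. (R2): 24% × 51% × 14% = 1.7136% of Copperline Holdings Ltd.
Aggregating (R1): 2.8224% + 33.37% + 1.7136% = 37.906%.
37.906% exceeds the 25% threshold by 12.906 percentage points.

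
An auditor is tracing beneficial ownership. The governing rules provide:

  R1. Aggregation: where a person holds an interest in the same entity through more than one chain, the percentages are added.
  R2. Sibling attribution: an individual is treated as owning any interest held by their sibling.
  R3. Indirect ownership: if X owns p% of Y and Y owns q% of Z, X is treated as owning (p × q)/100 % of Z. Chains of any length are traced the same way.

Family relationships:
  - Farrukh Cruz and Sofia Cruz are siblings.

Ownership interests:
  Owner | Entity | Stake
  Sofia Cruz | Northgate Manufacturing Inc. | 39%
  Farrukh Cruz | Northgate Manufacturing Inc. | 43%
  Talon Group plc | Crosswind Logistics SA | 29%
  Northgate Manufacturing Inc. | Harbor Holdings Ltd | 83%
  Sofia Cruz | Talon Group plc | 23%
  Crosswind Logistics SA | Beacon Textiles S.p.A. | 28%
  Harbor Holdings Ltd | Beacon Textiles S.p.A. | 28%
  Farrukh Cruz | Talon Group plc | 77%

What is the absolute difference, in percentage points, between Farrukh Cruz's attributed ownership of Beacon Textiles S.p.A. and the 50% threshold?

By sibling attribution (R2), Farrukh Cruz is treated as also owning Sofia Cruz's interest in Northgate Manufacturing Inc, giving 43% + 39% = 82%.
By sibling attribution (R2), Farrukh Cruz is treated as also owning Sofia Cruz's interest in Talon Group plc, giving 77% + 23% = 100%.
Chain via Northgate Manufacturing Inc. → Harbor Holdings Ltd (R3): 82% × 83% × 28% = 19.0568% of Beacon Textiles S.p.A.
Chain via Talon Group plc → Crosswind Logistics SA (R3): 100% × 29% × 28% = 8.12% of Beacon Textiles S.p.A.
Aggregating (R1): 19.0568% + 8.12% = 27.1768%.
27.1768% falls short of the 50% threshold by 22.8232 percentage points.

22.8232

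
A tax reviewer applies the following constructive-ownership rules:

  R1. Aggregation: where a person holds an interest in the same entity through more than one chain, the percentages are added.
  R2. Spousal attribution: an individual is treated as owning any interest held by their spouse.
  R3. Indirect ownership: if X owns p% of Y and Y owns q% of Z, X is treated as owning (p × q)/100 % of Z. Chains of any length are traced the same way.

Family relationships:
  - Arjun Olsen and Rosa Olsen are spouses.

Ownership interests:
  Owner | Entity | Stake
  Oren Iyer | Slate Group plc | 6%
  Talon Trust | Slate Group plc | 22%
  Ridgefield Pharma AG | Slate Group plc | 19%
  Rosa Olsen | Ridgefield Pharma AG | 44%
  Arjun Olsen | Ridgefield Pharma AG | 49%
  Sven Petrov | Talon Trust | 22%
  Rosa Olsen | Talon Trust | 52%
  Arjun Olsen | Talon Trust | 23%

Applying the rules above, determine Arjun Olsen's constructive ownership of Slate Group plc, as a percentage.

By spousal attribution (R2), Arjun Olsen is treated as also owning Rosa Olsen's interest in Ridgefield Pharma AG, giving 49% + 44% = 93%.
By spousal attribution (R2), Arjun Olsen is treated as also owning Rosa Olsen's interest in Talon Trust, giving 23% + 52% = 75%.
Chain via Ridgefield Pharma AG (R3): 93% × 19% = 17.67% of Slate Group plc.
Chain via Talon Trust (R3): 75% × 22% = 16.5% of Slate Group plc.
Aggregating (R1): 17.67% + 16.5% = 34.17%.

34.17%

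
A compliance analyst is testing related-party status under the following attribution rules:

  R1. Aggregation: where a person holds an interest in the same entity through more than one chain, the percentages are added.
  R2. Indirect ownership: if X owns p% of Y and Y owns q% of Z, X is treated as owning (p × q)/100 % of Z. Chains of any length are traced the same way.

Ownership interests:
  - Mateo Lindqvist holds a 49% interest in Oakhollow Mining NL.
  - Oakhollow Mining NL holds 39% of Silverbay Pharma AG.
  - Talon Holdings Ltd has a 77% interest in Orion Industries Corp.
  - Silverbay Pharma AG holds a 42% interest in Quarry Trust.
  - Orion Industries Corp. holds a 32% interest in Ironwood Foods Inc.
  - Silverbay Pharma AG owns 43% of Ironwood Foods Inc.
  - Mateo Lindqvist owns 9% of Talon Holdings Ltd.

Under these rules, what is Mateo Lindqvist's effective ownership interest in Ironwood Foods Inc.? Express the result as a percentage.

Chain via Oakhollow Mining NL → Silverbay Pharma AG (R2): 49% × 39% × 43% = 8.2173% of Ironwood Foods Inc.
Chain via Talon Holdings Ltd → Orion Industries Corp. (R2): 9% × 77% × 32% = 2.2176% of Ironwood Foods Inc.
Aggregating (R1): 8.2173% + 2.2176% = 10.4349%.

10.4349%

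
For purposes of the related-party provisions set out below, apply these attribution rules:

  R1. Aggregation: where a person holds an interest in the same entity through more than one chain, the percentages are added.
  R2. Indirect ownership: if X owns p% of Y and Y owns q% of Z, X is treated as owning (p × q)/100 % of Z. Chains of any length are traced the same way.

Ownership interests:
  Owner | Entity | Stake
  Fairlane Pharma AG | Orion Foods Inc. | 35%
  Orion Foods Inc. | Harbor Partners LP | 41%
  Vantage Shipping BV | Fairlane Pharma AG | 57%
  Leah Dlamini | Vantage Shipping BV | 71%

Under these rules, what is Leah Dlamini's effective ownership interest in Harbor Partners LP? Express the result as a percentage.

Chain via Vantage Shipping BV → Fairlane Pharma AG → Orion Foods Inc. (R2): 71% × 57% × 35% × 41% = 5.807445% of Harbor Partners LP.

5.807445%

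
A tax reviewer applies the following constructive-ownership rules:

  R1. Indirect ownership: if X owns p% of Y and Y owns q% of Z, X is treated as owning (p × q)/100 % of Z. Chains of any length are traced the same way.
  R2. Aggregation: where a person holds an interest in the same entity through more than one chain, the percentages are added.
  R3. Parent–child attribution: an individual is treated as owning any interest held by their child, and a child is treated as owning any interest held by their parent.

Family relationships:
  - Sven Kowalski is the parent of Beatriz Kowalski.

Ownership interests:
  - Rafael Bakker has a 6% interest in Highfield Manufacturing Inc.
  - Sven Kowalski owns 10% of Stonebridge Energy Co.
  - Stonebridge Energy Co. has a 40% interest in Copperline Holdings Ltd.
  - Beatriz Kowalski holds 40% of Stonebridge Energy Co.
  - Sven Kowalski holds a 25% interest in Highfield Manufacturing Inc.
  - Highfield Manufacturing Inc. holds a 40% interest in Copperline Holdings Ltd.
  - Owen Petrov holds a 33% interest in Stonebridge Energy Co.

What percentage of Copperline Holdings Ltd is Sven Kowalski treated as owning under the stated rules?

By parent–child attribution (R3), Sven Kowalski is treated as also owning Beatriz Kowalski's interest in Stonebridge Energy Co, giving 10% + 40% = 50%.
Chain via Highfield Manufacturing Inc. (R1): 25% × 40% = 10% of Copperline Holdings Ltd.
Chain via Stonebridge Energy Co. (R1): 50% × 40% = 20% of Copperline Holdings Ltd.
Aggregating (R2): 10% + 20% = 30%.

30%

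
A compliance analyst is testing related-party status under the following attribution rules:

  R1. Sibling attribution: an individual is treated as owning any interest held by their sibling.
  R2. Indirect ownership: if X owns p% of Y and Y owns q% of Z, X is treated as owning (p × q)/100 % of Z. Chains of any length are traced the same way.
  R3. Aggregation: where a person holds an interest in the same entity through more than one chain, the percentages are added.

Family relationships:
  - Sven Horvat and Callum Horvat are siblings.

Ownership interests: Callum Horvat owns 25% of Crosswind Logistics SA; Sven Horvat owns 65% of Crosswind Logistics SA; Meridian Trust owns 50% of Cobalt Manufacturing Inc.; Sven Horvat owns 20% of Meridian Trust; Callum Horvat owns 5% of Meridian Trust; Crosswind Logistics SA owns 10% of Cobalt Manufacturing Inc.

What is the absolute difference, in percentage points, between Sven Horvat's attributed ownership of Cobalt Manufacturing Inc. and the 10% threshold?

By sibling attribution (R1), Sven Horvat is treated as also owning Callum Horvat's interest in Meridian Trust, giving 20% + 5% = 25%.
By sibling attribution (R1), Sven Horvat is treated as also owning Callum Horvat's interest in Crosswind Logistics SA, giving 65% + 25% = 90%.
Chain via Meridian Trust (R2): 25% × 50% = 12.5% of Cobalt Manufacturing Inc.
Chain via Crosswind Logistics SA (R2): 90% × 10% = 9% of Cobalt Manufacturing Inc.
Aggregating (R3): 12.5% + 9% = 21.5%.
21.5% exceeds the 10% threshold by 11.5 percentage points.

11.5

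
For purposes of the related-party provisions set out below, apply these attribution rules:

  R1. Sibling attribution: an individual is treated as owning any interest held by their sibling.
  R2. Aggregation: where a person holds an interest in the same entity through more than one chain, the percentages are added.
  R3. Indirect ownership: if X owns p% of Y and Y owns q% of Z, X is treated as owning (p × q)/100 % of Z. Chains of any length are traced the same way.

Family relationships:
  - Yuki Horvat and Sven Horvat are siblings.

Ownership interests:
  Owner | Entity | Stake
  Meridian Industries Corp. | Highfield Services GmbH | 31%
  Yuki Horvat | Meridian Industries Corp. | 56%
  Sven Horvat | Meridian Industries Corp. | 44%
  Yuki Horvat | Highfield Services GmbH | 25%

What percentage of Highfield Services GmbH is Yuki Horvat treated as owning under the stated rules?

56%

By sibling attribution (R1), Yuki Horvat is treated as also owning Sven Horvat's interest in Meridian Industries Corp, giving 56% + 44% = 100%.
Chain via Meridian Industries Corp. (R3): 100% × 31% = 31% of Highfield Services GmbH.
Direct interest in Highfield Services GmbH: 25%.
Aggregating (R2): 31% + 25% = 56%.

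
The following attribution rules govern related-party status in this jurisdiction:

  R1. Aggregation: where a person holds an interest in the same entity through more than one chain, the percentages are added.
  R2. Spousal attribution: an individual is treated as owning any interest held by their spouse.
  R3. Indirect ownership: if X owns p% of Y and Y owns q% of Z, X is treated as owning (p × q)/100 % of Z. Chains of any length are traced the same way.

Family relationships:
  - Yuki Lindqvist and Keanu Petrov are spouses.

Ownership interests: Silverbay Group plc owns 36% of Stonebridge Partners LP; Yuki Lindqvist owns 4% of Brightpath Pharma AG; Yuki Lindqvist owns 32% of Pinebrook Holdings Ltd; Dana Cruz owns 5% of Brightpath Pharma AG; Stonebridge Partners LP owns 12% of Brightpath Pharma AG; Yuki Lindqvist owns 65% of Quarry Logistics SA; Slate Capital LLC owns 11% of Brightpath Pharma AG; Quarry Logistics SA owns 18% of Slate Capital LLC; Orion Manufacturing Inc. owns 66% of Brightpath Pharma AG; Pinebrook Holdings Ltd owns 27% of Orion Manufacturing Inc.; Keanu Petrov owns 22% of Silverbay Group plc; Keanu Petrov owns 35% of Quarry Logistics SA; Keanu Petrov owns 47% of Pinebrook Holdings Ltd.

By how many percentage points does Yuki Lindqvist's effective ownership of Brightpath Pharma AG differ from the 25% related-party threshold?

3.9918

By spousal attribution (R2), Yuki Lindqvist is treated as also owning Keanu Petrov's interest in Pinebrook Holdings Ltd, giving 32% + 47% = 79%.
By spousal attribution (R2), Yuki Lindqvist is treated as also owning Keanu Petrov's interest in Quarry Logistics SA, giving 65% + 35% = 100%.
By spousal attribution (R2), Yuki Lindqvist is treated as owning Keanu Petrov's 22% interest in Silverbay Group plc.
Chain via Pinebrook Holdings Ltd → Orion Manufacturing Inc. (R3): 79% × 27% × 66% = 14.0778% of Brightpath Pharma AG.
Chain via Quarry Logistics SA → Slate Capital LLC (R3): 100% × 18% × 11% = 1.98% of Brightpath Pharma AG.
Direct interest in Brightpath Pharma AG: 4%.
Chain via Silverbay Group plc → Stonebridge Partners LP (R3): 22% × 36% × 12% = 0.9504% of Brightpath Pharma AG.
Aggregating (R1): 14.0778% + 1.98% + 4% + 0.9504% = 21.0082%.
21.0082% falls short of the 25% threshold by 3.9918 percentage points.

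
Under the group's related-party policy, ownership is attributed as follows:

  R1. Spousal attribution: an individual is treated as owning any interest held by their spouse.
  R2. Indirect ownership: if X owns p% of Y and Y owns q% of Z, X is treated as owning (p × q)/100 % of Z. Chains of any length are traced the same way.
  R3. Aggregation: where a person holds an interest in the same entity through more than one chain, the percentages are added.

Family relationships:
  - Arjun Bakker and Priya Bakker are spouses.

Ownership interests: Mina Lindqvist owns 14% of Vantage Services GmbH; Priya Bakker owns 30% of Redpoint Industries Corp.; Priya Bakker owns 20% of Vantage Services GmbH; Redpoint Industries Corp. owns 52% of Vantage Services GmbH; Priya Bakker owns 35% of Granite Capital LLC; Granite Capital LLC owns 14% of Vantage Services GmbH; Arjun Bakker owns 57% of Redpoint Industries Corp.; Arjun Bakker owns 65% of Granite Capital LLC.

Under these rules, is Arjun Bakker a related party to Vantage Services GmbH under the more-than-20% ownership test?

By spousal attribution (R1), Arjun Bakker is treated as also owning Priya Bakker's interest in Granite Capital LLC, giving 65% + 35% = 100%.
By spousal attribution (R1), Arjun Bakker is treated as also owning Priya Bakker's interest in Redpoint Industries Corp, giving 57% + 30% = 87%.
By spousal attribution (R1), Arjun Bakker is treated as owning Priya Bakker's 20% interest in Vantage Services GmbH.
Chain via Granite Capital LLC (R2): 100% × 14% = 14% of Vantage Services GmbH.
Chain via Redpoint Industries Corp. (R2): 87% × 52% = 45.24% of Vantage Services GmbH.
Direct interest in Vantage Services GmbH: 20%.
Aggregating (R3): 14% + 45.24% + 20% = 79.24%.
79.24% exceeds the 20% threshold, so Arjun is a related party to Vantage Services GmbH.

Yes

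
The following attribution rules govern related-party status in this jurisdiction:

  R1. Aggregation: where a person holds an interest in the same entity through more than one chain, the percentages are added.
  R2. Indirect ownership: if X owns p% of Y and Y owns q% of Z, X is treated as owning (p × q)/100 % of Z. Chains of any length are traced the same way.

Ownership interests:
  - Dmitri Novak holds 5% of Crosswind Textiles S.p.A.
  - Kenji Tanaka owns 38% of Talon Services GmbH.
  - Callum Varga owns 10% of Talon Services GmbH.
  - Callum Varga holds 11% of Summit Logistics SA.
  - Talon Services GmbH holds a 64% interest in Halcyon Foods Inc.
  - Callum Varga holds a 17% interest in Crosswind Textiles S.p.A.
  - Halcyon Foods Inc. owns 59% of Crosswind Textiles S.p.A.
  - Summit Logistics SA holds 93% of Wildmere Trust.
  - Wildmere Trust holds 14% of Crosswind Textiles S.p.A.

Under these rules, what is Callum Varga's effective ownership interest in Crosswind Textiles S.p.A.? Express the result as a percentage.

22.2082%

Chain via Talon Services GmbH → Halcyon Foods Inc. (R2): 10% × 64% × 59% = 3.776% of Crosswind Textiles S.p.A.
Chain via Summit Logistics SA → Wildmere Trust (R2): 11% × 93% × 14% = 1.4322% of Crosswind Textiles S.p.A.
Direct interest in Crosswind Textiles S.p.A: 17%.
Aggregating (R1): 3.776% + 1.4322% + 17% = 22.2082%.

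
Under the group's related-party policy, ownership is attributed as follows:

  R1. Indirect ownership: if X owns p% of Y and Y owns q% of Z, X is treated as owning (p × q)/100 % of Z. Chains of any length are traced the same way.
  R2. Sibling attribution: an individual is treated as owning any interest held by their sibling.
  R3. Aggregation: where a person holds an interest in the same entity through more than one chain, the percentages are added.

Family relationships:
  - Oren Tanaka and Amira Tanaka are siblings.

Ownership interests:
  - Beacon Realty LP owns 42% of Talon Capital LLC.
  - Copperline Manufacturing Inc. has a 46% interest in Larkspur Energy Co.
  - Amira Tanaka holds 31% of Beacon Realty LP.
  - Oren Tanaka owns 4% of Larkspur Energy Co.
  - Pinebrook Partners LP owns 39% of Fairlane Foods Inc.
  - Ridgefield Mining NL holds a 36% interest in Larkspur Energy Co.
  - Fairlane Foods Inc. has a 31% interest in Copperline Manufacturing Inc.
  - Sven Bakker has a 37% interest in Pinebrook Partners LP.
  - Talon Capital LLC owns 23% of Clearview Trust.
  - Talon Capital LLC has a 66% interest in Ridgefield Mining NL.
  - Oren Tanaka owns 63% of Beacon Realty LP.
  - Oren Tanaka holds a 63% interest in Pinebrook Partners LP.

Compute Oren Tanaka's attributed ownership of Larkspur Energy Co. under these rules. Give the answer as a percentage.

16.88413%

By sibling attribution (R2), Oren Tanaka is treated as also owning Amira Tanaka's interest in Beacon Realty LP, giving 63% + 31% = 94%.
Chain via Pinebrook Partners LP → Fairlane Foods Inc. → Copperline Manufacturing Inc. (R1): 63% × 39% × 31% × 46% = 3.503682% of Larkspur Energy Co.
Chain via Beacon Realty LP → Talon Capital LLC → Ridgefield Mining NL (R1): 94% × 42% × 66% × 36% = 9.380448% of Larkspur Energy Co.
Direct interest in Larkspur Energy Co: 4%.
Aggregating (R3): 3.503682% + 9.380448% + 4% = 16.88413%.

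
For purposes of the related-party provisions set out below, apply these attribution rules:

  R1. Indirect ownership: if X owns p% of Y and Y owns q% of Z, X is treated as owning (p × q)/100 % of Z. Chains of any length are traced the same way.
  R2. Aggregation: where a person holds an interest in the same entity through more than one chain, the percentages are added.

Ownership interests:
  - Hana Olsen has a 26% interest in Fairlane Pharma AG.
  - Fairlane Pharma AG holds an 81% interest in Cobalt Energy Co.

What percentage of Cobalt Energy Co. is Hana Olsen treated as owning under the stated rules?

Chain via Fairlane Pharma AG (R1): 26% × 81% = 21.06% of Cobalt Energy Co.

21.06%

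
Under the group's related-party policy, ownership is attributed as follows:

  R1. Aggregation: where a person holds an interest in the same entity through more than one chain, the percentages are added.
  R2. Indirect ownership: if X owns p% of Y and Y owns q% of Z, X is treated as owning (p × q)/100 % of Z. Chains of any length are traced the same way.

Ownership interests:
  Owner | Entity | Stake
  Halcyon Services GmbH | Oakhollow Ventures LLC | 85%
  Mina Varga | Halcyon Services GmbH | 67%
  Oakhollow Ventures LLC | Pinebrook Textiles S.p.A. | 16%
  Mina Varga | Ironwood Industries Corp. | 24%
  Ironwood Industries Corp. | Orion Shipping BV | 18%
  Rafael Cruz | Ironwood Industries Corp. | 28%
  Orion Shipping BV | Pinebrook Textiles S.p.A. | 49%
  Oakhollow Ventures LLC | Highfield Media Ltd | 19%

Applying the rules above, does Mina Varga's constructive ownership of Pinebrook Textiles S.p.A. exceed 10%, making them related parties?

Yes

Chain via Ironwood Industries Corp. → Orion Shipping BV (R2): 24% × 18% × 49% = 2.1168% of Pinebrook Textiles S.p.A.
Chain via Halcyon Services GmbH → Oakhollow Ventures LLC (R2): 67% × 85% × 16% = 9.112% of Pinebrook Textiles S.p.A.
Aggregating (R1): 2.1168% + 9.112% = 11.2288%.
11.2288% exceeds the 10% threshold, so Mina is a related party to Pinebrook Textiles S.p.A.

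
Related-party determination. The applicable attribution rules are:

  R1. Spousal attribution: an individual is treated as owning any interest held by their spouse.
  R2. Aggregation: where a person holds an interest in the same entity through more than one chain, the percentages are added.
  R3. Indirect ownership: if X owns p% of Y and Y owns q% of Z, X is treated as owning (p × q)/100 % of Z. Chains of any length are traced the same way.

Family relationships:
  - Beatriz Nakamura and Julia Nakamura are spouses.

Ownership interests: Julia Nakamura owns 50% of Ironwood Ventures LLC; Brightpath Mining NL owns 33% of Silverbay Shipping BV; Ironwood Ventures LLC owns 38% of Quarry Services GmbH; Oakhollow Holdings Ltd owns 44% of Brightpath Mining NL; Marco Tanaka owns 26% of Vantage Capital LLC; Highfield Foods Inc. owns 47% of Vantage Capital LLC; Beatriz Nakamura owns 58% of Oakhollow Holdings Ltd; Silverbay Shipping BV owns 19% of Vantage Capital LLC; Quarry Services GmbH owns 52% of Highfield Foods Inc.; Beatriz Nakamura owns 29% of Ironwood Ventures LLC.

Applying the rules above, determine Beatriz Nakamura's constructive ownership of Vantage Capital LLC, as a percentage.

8.936992%

By spousal attribution (R1), Beatriz Nakamura is treated as also owning Julia Nakamura's interest in Ironwood Ventures LLC, giving 29% + 50% = 79%.
Chain via Ironwood Ventures LLC → Quarry Services GmbH → Highfield Foods Inc. (R3): 79% × 38% × 52% × 47% = 7.336888% of Vantage Capital LLC.
Chain via Oakhollow Holdings Ltd → Brightpath Mining NL → Silverbay Shipping BV (R3): 58% × 44% × 33% × 19% = 1.600104% of Vantage Capital LLC.
Aggregating (R2): 7.336888% + 1.600104% = 8.936992%.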